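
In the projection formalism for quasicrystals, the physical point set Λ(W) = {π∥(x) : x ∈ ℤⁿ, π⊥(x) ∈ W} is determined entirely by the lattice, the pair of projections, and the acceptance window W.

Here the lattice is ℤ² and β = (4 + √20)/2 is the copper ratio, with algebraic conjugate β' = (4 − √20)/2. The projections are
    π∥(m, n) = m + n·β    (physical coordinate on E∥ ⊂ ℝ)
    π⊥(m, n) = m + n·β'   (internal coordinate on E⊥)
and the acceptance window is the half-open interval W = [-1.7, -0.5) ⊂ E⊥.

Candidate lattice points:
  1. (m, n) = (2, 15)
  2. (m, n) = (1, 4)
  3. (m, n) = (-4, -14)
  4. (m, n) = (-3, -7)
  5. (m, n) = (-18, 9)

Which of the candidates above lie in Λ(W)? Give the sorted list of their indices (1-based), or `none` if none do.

1, 3, 4

β' = (4−√20)/2 ≈ -0.236068.
[1] lift (2,15): star map gives -1.541020; window check -1.7 ≤ -1.541020 < -0.5 is true → IN Λ
[2] lift (1,4): star map gives 0.055728; window check -1.7 ≤ 0.055728 < -0.5 is false → out
[3] lift (-4,-14): star map gives -0.695048; window check -1.7 ≤ -0.695048 < -0.5 is true → IN Λ
[4] lift (-3,-7): star map gives -1.347524; window check -1.7 ≤ -1.347524 < -0.5 is true → IN Λ
[5] lift (-18,9): star map gives -20.124612; window check -1.7 ≤ -20.124612 < -0.5 is false → out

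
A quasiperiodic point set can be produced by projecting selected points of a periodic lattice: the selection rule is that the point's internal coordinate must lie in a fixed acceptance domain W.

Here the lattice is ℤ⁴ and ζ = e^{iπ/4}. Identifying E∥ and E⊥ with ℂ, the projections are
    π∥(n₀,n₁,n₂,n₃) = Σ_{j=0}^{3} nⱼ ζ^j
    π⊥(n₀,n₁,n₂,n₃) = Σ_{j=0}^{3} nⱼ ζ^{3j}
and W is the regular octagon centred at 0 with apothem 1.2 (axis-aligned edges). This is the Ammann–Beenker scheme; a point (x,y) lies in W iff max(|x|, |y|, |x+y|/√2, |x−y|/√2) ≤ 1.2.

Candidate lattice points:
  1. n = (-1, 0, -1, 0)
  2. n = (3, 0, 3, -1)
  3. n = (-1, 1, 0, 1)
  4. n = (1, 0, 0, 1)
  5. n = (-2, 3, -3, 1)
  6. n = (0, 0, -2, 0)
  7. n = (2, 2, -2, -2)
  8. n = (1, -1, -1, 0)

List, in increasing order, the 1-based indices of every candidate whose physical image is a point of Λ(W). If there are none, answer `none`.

none

π⊥(n) = n₀ + n₁ζ³ + n₂ζ⁶ + n₃ζ⁹ where ζ = e^{iπ/4}.
candidate 1: n = (-1, 0, -1, 0) → π⊥ ≈ (-1.000000, +1.000000); max(|x|,|y|,|x±y|/√2) = 1.414214 > 1.2 ⇒ ∉ W
candidate 2: n = (3, 0, 3, -1) → π⊥ ≈ (+2.292893, -3.707107); max(|x|,|y|,|x±y|/√2) = 4.242641 > 1.2 ⇒ ∉ W
candidate 3: n = (-1, 1, 0, 1) → π⊥ ≈ (-1.000000, +1.414214); max(|x|,|y|,|x±y|/√2) = 1.707107 > 1.2 ⇒ ∉ W
candidate 4: n = (1, 0, 0, 1) → π⊥ ≈ (+1.707107, +0.707107); max(|x|,|y|,|x±y|/√2) = 1.707107 > 1.2 ⇒ ∉ W
candidate 5: n = (-2, 3, -3, 1) → π⊥ ≈ (-3.414214, +5.828427); max(|x|,|y|,|x±y|/√2) = 6.535534 > 1.2 ⇒ ∉ W
candidate 6: n = (0, 0, -2, 0) → π⊥ ≈ (+0.000000, +2.000000); max(|x|,|y|,|x±y|/√2) = 2.000000 > 1.2 ⇒ ∉ W
candidate 7: n = (2, 2, -2, -2) → π⊥ ≈ (-0.828427, +2.000000); max(|x|,|y|,|x±y|/√2) = 2.000000 > 1.2 ⇒ ∉ W
candidate 8: n = (1, -1, -1, 0) → π⊥ ≈ (+1.707107, +0.292893); max(|x|,|y|,|x±y|/√2) = 1.707107 > 1.2 ⇒ ∉ W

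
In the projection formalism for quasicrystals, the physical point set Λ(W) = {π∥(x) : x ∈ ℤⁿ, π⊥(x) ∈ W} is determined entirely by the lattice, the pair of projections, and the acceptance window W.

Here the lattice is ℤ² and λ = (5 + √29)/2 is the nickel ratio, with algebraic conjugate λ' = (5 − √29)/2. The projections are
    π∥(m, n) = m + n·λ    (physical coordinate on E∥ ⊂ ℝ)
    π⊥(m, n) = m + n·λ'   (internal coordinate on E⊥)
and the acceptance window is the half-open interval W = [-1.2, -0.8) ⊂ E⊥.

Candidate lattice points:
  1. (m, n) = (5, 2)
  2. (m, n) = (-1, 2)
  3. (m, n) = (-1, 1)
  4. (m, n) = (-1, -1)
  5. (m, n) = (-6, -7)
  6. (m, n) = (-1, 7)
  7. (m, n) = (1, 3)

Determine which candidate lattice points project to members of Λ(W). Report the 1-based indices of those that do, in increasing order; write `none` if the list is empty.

Compute λ' = (5−√29)/2 = -0.19258, so π⊥(m,n) = m -0.19258·n.
#1 (5,2): internal coord 5 + (2)·λ' = +4.61484; +4.61484 ∉ [-1.2, -0.8) → out
#2 (-1,2): internal coord -1 + (2)·λ' = -1.38516; -1.38516 ∉ [-1.2, -0.8) → out
#3 (-1,1): internal coord -1 + (1)·λ' = -1.19258; -1.19258 ∈ [-1.2, -0.8) → IN Λ
#4 (-1,-1): internal coord -1 + (-1)·λ' = -0.80742; -0.80742 ∈ [-1.2, -0.8) → IN Λ
#5 (-6,-7): internal coord -6 + (-7)·λ' = -4.65192; -4.65192 ∉ [-1.2, -0.8) → out
#6 (-1,7): internal coord -1 + (7)·λ' = -2.34808; -2.34808 ∉ [-1.2, -0.8) → out
#7 (1,3): internal coord 1 + (3)·λ' = +0.42225; +0.42225 ∉ [-1.2, -0.8) → out

3, 4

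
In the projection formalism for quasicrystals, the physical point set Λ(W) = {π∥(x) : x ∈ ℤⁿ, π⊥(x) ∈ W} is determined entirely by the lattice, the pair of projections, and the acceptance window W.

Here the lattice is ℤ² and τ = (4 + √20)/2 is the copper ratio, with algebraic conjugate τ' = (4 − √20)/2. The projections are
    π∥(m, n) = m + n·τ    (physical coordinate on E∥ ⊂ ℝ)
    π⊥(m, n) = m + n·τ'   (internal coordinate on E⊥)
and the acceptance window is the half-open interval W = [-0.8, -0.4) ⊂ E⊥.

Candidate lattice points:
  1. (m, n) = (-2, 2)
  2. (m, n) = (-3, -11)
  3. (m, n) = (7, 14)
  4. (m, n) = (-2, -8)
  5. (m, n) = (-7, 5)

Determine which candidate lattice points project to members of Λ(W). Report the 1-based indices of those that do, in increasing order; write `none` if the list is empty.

2

τ' = (4−√20)/2 ≈ -0.2361.
candidate 1: (m,n)=(-2,2) → π∥ = -2+2·τ ≈ 6.4721, π⊥ = -2+2·τ' ≈ -2.4721 ∉ [-0.8, -0.4) ⇒ out
candidate 2: (m,n)=(-3,-11) → π∥ = -3-11·τ ≈ -49.5967, π⊥ = -3-11·τ' ≈ -0.4033 ∈ [-0.8, -0.4) ⇒ IN Λ
candidate 3: (m,n)=(7,14) → π∥ = 7+14·τ ≈ 66.3050, π⊥ = 7+14·τ' ≈ 3.6950 ∉ [-0.8, -0.4) ⇒ out
candidate 4: (m,n)=(-2,-8) → π∥ = -2-8·τ ≈ -35.8885, π⊥ = -2-8·τ' ≈ -0.1115 ∉ [-0.8, -0.4) ⇒ out
candidate 5: (m,n)=(-7,5) → π∥ = -7+5·τ ≈ 14.1803, π⊥ = -7+5·τ' ≈ -8.1803 ∉ [-0.8, -0.4) ⇒ out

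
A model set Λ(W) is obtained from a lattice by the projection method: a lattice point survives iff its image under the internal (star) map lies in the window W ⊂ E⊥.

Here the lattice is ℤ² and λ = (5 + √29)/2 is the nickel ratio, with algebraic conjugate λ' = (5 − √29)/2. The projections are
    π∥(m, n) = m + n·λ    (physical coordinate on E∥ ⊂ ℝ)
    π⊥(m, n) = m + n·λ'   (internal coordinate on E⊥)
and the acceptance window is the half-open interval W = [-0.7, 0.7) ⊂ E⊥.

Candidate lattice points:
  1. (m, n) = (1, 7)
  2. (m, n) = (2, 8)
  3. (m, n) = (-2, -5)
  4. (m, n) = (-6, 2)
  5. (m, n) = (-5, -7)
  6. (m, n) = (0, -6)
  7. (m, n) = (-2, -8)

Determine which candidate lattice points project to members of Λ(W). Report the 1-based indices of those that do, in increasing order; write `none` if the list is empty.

1, 2, 7

Numerically λ ≈ 5.19258 and λ' = −1/λ ≈ -0.19258.
#1 (1,7): internal coord 1 + (7)·λ' = -0.34808; -0.34808 ∈ [-0.7, 0.7) → IN Λ
#2 (2,8): internal coord 2 + (8)·λ' = +0.45934; +0.45934 ∈ [-0.7, 0.7) → IN Λ
#3 (-2,-5): internal coord -2 + (-5)·λ' = -1.03709; -1.03709 ∉ [-0.7, 0.7) → out
#4 (-6,2): internal coord -6 + (2)·λ' = -6.38516; -6.38516 ∉ [-0.7, 0.7) → out
#5 (-5,-7): internal coord -5 + (-7)·λ' = -3.65192; -3.65192 ∉ [-0.7, 0.7) → out
#6 (0,-6): internal coord 0 + (-6)·λ' = +1.15549; +1.15549 ∉ [-0.7, 0.7) → out
#7 (-2,-8): internal coord -2 + (-8)·λ' = -0.45934; -0.45934 ∈ [-0.7, 0.7) → IN Λ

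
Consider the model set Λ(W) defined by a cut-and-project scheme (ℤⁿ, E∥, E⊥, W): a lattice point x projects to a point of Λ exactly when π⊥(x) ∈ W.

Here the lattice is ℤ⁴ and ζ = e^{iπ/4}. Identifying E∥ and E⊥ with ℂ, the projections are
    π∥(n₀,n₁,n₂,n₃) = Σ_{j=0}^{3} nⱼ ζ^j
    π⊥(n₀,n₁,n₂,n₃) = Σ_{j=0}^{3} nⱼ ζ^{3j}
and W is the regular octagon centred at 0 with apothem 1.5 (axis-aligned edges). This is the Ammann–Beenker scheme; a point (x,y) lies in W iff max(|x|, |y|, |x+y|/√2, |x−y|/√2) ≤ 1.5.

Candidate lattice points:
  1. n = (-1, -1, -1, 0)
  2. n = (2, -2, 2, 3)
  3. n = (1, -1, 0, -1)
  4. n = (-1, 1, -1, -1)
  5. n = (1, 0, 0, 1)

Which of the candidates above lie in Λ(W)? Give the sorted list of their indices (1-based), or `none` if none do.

1

With ζ = e^{iπ/4} the internal vectors are ζ^0,ζ^3,ζ^6,ζ^9.
candidate 1: n = (-1, -1, -1, 0) → π⊥ ≈ (-0.292893, +0.292893); max(|x|,|y|,|x±y|/√2) = 0.414214 ≤ 1.5 ⇒ ∈ W
candidate 2: n = (2, -2, 2, 3) → π⊥ ≈ (+5.535534, -1.292893); max(|x|,|y|,|x±y|/√2) = 5.535534 > 1.5 ⇒ ∉ W
candidate 3: n = (1, -1, 0, -1) → π⊥ ≈ (+1.000000, -1.414214); max(|x|,|y|,|x±y|/√2) = 1.707107 > 1.5 ⇒ ∉ W
candidate 4: n = (-1, 1, -1, -1) → π⊥ ≈ (-2.414214, +1.000000); max(|x|,|y|,|x±y|/√2) = 2.414214 > 1.5 ⇒ ∉ W
candidate 5: n = (1, 0, 0, 1) → π⊥ ≈ (+1.707107, +0.707107); max(|x|,|y|,|x±y|/√2) = 1.707107 > 1.5 ⇒ ∉ W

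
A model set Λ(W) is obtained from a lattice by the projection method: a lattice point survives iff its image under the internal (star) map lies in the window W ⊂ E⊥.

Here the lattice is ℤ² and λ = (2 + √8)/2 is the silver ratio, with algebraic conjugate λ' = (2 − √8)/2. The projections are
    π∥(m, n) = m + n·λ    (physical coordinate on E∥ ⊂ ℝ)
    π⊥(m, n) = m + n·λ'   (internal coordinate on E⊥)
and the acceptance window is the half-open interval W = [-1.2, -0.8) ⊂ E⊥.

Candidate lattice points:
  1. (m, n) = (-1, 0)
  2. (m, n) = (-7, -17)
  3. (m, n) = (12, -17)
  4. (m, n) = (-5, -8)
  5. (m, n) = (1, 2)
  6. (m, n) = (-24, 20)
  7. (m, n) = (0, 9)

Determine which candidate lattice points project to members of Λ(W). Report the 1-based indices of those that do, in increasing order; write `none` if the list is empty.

λ' = (2−√8)/2 ≈ -0.4142.
#1 (-1,0): internal coord -1 + (0)·λ' = -1.0000; -1.0000 ∈ [-1.2, -0.8) → IN Λ
#2 (-7,-17): internal coord -7 + (-17)·λ' = +0.0416; +0.0416 ∉ [-1.2, -0.8) → out
#3 (12,-17): internal coord 12 + (-17)·λ' = +19.0416; +19.0416 ∉ [-1.2, -0.8) → out
#4 (-5,-8): internal coord -5 + (-8)·λ' = -1.6863; -1.6863 ∉ [-1.2, -0.8) → out
#5 (1,2): internal coord 1 + (2)·λ' = +0.1716; +0.1716 ∉ [-1.2, -0.8) → out
#6 (-24,20): internal coord -24 + (20)·λ' = -32.2843; -32.2843 ∉ [-1.2, -0.8) → out
#7 (0,9): internal coord 0 + (9)·λ' = -3.7279; -3.7279 ∉ [-1.2, -0.8) → out

1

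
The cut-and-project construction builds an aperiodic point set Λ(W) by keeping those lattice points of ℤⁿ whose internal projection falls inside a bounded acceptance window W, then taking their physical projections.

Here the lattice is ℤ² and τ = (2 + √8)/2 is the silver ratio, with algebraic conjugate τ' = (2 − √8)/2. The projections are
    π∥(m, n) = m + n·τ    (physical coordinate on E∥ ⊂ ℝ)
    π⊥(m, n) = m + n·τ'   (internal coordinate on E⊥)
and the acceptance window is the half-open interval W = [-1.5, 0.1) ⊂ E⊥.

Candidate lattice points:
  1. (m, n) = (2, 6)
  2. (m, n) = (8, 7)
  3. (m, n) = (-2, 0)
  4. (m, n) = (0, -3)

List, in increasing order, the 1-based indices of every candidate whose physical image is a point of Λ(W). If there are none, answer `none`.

1

Compute τ' = (2−√8)/2 = -0.414214, so π⊥(m,n) = m -0.414214·n.
[1] lift (2,6): star map gives -0.485281; window check -1.5 ≤ -0.485281 < 0.1 is true → IN Λ
[2] lift (8,7): star map gives 5.100505; window check -1.5 ≤ 5.100505 < 0.1 is false → out
[3] lift (-2,0): star map gives -2.000000; window check -1.5 ≤ -2.000000 < 0.1 is false → out
[4] lift (0,-3): star map gives 1.242641; window check -1.5 ≤ 1.242641 < 0.1 is false → out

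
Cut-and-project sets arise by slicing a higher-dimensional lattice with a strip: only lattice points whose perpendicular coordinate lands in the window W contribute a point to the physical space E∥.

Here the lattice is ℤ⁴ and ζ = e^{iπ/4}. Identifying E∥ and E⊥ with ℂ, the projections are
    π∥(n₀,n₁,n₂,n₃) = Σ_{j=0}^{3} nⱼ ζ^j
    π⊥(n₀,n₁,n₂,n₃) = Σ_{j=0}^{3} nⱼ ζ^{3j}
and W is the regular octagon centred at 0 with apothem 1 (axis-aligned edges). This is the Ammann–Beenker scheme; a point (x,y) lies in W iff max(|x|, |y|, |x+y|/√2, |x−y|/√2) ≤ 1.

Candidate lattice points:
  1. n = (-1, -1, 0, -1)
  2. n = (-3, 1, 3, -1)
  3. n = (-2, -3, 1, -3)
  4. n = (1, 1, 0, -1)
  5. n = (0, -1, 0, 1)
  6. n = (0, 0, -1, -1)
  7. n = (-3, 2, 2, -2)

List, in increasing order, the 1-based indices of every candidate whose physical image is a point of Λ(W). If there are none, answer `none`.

4, 6

π⊥(n) = n₀ + n₁ζ³ + n₂ζ⁶ + n₃ζ⁹ where ζ = e^{iπ/4}.
#1 (-1, -1, 0, -1): internal (-1.0000, -1.4142); octagon support 1.7071 vs apothem 1 → ∉ W
#2 (-3, 1, 3, -1): internal (-4.4142, -3.0000); octagon support 5.2426 vs apothem 1 → ∉ W
#3 (-2, -3, 1, -3): internal (-2.0000, -5.2426); octagon support 5.2426 vs apothem 1 → ∉ W
#4 (1, 1, 0, -1): internal (-0.4142, 0.0000); octagon support 0.4142 vs apothem 1 → ∈ W
#5 (0, -1, 0, 1): internal (1.4142, 0.0000); octagon support 1.4142 vs apothem 1 → ∉ W
#6 (0, 0, -1, -1): internal (-0.7071, 0.2929); octagon support 0.7071 vs apothem 1 → ∈ W
#7 (-3, 2, 2, -2): internal (-5.8284, -2.0000); octagon support 5.8284 vs apothem 1 → ∉ W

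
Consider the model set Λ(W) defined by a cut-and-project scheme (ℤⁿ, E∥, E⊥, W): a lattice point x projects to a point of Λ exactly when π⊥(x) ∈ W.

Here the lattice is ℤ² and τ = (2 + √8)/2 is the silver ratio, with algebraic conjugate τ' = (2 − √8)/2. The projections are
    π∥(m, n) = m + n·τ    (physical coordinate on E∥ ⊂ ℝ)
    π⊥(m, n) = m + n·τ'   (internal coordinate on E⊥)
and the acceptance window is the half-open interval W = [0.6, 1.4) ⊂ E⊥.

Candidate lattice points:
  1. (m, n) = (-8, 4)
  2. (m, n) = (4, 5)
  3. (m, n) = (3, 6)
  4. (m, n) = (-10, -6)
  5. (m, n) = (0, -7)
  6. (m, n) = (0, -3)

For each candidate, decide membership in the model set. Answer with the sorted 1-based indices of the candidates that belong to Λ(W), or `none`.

τ' = (2−√8)/2 ≈ -0.41421.
[1] lift (-8,4): star map gives -9.65685; window check 0.6 ≤ -9.65685 < 1.4 is false → out
[2] lift (4,5): star map gives 1.92893; window check 0.6 ≤ 1.92893 < 1.4 is false → out
[3] lift (3,6): star map gives 0.51472; window check 0.6 ≤ 0.51472 < 1.4 is false → out
[4] lift (-10,-6): star map gives -7.51472; window check 0.6 ≤ -7.51472 < 1.4 is false → out
[5] lift (0,-7): star map gives 2.89949; window check 0.6 ≤ 2.89949 < 1.4 is false → out
[6] lift (0,-3): star map gives 1.24264; window check 0.6 ≤ 1.24264 < 1.4 is true → IN Λ

6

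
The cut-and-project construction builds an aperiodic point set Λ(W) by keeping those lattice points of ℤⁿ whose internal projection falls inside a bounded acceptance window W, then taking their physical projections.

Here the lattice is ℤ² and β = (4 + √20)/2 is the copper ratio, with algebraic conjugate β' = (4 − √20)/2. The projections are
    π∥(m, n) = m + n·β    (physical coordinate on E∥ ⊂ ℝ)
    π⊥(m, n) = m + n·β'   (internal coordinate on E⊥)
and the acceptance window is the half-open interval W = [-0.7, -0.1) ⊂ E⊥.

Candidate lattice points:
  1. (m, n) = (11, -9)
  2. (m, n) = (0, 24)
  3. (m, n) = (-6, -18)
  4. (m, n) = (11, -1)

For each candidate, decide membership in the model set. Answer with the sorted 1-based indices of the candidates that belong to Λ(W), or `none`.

none

Compute β' = (4−√20)/2 = -0.2361, so π⊥(m,n) = m -0.2361·n.
[1] lift (11,-9): star map gives 13.1246; window check -0.7 ≤ 13.1246 < -0.1 is false → out
[2] lift (0,24): star map gives -5.6656; window check -0.7 ≤ -5.6656 < -0.1 is false → out
[3] lift (-6,-18): star map gives -1.7508; window check -0.7 ≤ -1.7508 < -0.1 is false → out
[4] lift (11,-1): star map gives 11.2361; window check -0.7 ≤ 11.2361 < -0.1 is false → out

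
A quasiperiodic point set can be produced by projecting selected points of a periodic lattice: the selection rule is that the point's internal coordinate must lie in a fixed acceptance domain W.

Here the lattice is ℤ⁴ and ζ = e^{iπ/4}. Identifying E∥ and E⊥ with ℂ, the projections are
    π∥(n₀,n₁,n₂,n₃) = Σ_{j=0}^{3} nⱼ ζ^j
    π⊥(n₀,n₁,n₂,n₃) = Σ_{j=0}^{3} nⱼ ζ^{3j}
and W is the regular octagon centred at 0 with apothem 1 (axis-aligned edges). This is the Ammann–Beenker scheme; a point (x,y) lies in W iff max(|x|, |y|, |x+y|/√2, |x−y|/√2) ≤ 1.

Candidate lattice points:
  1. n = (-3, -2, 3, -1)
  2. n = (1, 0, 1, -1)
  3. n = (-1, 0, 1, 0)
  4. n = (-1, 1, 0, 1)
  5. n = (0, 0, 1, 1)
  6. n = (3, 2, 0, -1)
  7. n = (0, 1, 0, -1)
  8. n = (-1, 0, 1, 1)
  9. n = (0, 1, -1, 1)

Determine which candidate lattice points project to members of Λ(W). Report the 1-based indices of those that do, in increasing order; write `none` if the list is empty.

5, 8

π⊥(n) = n₀ + n₁ζ³ + n₂ζ⁶ + n₃ζ⁹ where ζ = e^{iπ/4}.
candidate 1: n = (-3, -2, 3, -1) → π⊥ ≈ (-2.292893, -5.121320); max(|x|,|y|,|x±y|/√2) = 5.242641 > 1 ⇒ ∉ W
candidate 2: n = (1, 0, 1, -1) → π⊥ ≈ (+0.292893, -1.707107); max(|x|,|y|,|x±y|/√2) = 1.707107 > 1 ⇒ ∉ W
candidate 3: n = (-1, 0, 1, 0) → π⊥ ≈ (-1.000000, -1.000000); max(|x|,|y|,|x±y|/√2) = 1.414214 > 1 ⇒ ∉ W
candidate 4: n = (-1, 1, 0, 1) → π⊥ ≈ (-1.000000, +1.414214); max(|x|,|y|,|x±y|/√2) = 1.707107 > 1 ⇒ ∉ W
candidate 5: n = (0, 0, 1, 1) → π⊥ ≈ (+0.707107, -0.292893); max(|x|,|y|,|x±y|/√2) = 0.707107 ≤ 1 ⇒ ∈ W
candidate 6: n = (3, 2, 0, -1) → π⊥ ≈ (+0.878680, +0.707107); max(|x|,|y|,|x±y|/√2) = 1.121320 > 1 ⇒ ∉ W
candidate 7: n = (0, 1, 0, -1) → π⊥ ≈ (-1.414214, +0.000000); max(|x|,|y|,|x±y|/√2) = 1.414214 > 1 ⇒ ∉ W
candidate 8: n = (-1, 0, 1, 1) → π⊥ ≈ (-0.292893, -0.292893); max(|x|,|y|,|x±y|/√2) = 0.414214 ≤ 1 ⇒ ∈ W
candidate 9: n = (0, 1, -1, 1) → π⊥ ≈ (+0.000000, +2.414214); max(|x|,|y|,|x±y|/√2) = 2.414214 > 1 ⇒ ∉ W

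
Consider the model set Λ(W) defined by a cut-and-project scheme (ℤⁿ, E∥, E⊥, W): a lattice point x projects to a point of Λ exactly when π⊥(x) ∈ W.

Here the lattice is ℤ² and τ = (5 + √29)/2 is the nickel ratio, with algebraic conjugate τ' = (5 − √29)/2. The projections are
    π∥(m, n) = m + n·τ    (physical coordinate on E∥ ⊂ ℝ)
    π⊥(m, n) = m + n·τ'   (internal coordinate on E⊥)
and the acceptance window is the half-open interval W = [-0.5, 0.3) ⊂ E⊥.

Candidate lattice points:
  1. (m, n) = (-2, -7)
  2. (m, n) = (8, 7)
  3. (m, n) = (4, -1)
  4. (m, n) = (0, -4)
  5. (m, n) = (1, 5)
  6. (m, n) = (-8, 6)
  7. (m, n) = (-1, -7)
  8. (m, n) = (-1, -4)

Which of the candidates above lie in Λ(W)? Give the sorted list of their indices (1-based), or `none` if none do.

5, 8

τ' = (5−√29)/2 ≈ -0.1926.
candidate 1: (m,n)=(-2,-7) → π∥ = -2-7·τ ≈ -38.3481, π⊥ = -2-7·τ' ≈ -0.6519 ∉ [-0.5, 0.3) ⇒ out
candidate 2: (m,n)=(8,7) → π∥ = 8+7·τ ≈ 44.3481, π⊥ = 8+7·τ' ≈ 6.6519 ∉ [-0.5, 0.3) ⇒ out
candidate 3: (m,n)=(4,-1) → π∥ = 4-1·τ ≈ -1.1926, π⊥ = 4-1·τ' ≈ 4.1926 ∉ [-0.5, 0.3) ⇒ out
candidate 4: (m,n)=(0,-4) → π∥ = 0-4·τ ≈ -20.7703, π⊥ = 0-4·τ' ≈ 0.7703 ∉ [-0.5, 0.3) ⇒ out
candidate 5: (m,n)=(1,5) → π∥ = 1+5·τ ≈ 26.9629, π⊥ = 1+5·τ' ≈ 0.0371 ∈ [-0.5, 0.3) ⇒ IN Λ
candidate 6: (m,n)=(-8,6) → π∥ = -8+6·τ ≈ 23.1555, π⊥ = -8+6·τ' ≈ -9.1555 ∉ [-0.5, 0.3) ⇒ out
candidate 7: (m,n)=(-1,-7) → π∥ = -1-7·τ ≈ -37.3481, π⊥ = -1-7·τ' ≈ 0.3481 ∉ [-0.5, 0.3) ⇒ out
candidate 8: (m,n)=(-1,-4) → π∥ = -1-4·τ ≈ -21.7703, π⊥ = -1-4·τ' ≈ -0.2297 ∈ [-0.5, 0.3) ⇒ IN Λ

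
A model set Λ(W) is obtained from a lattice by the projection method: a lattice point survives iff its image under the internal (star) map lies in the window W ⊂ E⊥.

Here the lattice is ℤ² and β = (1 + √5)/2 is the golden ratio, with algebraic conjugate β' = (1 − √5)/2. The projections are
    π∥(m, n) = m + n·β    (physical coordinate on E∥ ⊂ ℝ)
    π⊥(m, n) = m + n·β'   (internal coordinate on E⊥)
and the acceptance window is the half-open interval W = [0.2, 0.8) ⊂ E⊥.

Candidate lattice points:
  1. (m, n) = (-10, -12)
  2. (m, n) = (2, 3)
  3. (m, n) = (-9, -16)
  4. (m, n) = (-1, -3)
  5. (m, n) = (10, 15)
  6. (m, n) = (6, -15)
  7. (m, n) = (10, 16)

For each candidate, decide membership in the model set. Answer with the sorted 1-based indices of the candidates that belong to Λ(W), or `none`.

5

β' = (1−√5)/2 ≈ -0.6180.
#1 (-10,-12): internal coord -10 + (-12)·β' = -2.5836; -2.5836 ∉ [0.2, 0.8) → out
#2 (2,3): internal coord 2 + (3)·β' = +0.1459; +0.1459 ∉ [0.2, 0.8) → out
#3 (-9,-16): internal coord -9 + (-16)·β' = +0.8885; +0.8885 ∉ [0.2, 0.8) → out
#4 (-1,-3): internal coord -1 + (-3)·β' = +0.8541; +0.8541 ∉ [0.2, 0.8) → out
#5 (10,15): internal coord 10 + (15)·β' = +0.7295; +0.7295 ∈ [0.2, 0.8) → IN Λ
#6 (6,-15): internal coord 6 + (-15)·β' = +15.2705; +15.2705 ∉ [0.2, 0.8) → out
#7 (10,16): internal coord 10 + (16)·β' = +0.1115; +0.1115 ∉ [0.2, 0.8) → out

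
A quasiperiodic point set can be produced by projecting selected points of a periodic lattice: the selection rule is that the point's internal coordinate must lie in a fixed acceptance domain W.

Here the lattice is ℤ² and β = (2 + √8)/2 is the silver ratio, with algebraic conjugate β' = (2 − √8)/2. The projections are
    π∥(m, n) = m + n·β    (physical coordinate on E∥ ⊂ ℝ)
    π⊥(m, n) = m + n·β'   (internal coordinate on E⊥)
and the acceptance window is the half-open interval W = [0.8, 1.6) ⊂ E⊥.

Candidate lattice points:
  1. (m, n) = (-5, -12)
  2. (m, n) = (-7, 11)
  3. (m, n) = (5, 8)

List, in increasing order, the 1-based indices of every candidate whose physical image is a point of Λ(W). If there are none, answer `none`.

none

β' = (2−√8)/2 ≈ -0.4142.
candidate 1: (m,n)=(-5,-12) → π∥ = -5-12·β ≈ -33.9706, π⊥ = -5-12·β' ≈ -0.0294 ∉ [0.8, 1.6) ⇒ out
candidate 2: (m,n)=(-7,11) → π∥ = -7+11·β ≈ 19.5563, π⊥ = -7+11·β' ≈ -11.5563 ∉ [0.8, 1.6) ⇒ out
candidate 3: (m,n)=(5,8) → π∥ = 5+8·β ≈ 24.3137, π⊥ = 5+8·β' ≈ 1.6863 ∉ [0.8, 1.6) ⇒ out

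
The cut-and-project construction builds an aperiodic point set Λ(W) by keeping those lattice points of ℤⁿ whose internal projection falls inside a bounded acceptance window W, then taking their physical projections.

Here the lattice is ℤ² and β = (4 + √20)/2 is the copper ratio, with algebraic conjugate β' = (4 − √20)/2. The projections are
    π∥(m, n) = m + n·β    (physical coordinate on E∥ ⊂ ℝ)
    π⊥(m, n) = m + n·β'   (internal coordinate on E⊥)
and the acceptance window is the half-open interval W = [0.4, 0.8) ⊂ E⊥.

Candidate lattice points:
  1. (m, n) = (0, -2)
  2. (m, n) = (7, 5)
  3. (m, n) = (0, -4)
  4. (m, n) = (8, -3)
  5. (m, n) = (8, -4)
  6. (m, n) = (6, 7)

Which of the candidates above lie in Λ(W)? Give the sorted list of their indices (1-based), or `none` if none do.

1

β' = (4−√20)/2 ≈ -0.236068.
candidate 1: (m,n)=(0,-2) → π∥ = 0-2·β ≈ -8.472136, π⊥ = 0-2·β' ≈ 0.472136 ∈ [0.4, 0.8) ⇒ IN Λ
candidate 2: (m,n)=(7,5) → π∥ = 7+5·β ≈ 28.180340, π⊥ = 7+5·β' ≈ 5.819660 ∉ [0.4, 0.8) ⇒ out
candidate 3: (m,n)=(0,-4) → π∥ = 0-4·β ≈ -16.944272, π⊥ = 0-4·β' ≈ 0.944272 ∉ [0.4, 0.8) ⇒ out
candidate 4: (m,n)=(8,-3) → π∥ = 8-3·β ≈ -4.708204, π⊥ = 8-3·β' ≈ 8.708204 ∉ [0.4, 0.8) ⇒ out
candidate 5: (m,n)=(8,-4) → π∥ = 8-4·β ≈ -8.944272, π⊥ = 8-4·β' ≈ 8.944272 ∉ [0.4, 0.8) ⇒ out
candidate 6: (m,n)=(6,7) → π∥ = 6+7·β ≈ 35.652476, π⊥ = 6+7·β' ≈ 4.347524 ∉ [0.4, 0.8) ⇒ out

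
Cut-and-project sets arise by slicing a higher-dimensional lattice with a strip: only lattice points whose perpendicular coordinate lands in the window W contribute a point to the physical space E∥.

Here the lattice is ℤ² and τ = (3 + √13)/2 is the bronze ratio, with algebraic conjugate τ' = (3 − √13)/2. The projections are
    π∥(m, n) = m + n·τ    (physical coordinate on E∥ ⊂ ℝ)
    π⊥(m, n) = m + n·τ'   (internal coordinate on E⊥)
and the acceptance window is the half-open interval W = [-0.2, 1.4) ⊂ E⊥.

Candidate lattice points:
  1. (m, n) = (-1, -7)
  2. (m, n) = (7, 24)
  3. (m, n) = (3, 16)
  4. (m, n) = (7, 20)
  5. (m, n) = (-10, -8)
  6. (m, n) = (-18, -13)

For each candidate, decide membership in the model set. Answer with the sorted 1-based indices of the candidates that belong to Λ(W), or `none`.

1, 4

Compute τ' = (3−√13)/2 = -0.3028, so π⊥(m,n) = m -0.3028·n.
candidate 1: (m,n)=(-1,-7) → π∥ = -1-7·τ ≈ -24.1194, π⊥ = -1-7·τ' ≈ 1.1194 ∈ [-0.2, 1.4) ⇒ IN Λ
candidate 2: (m,n)=(7,24) → π∥ = 7+24·τ ≈ 86.2666, π⊥ = 7+24·τ' ≈ -0.2666 ∉ [-0.2, 1.4) ⇒ out
candidate 3: (m,n)=(3,16) → π∥ = 3+16·τ ≈ 55.8444, π⊥ = 3+16·τ' ≈ -1.8444 ∉ [-0.2, 1.4) ⇒ out
candidate 4: (m,n)=(7,20) → π∥ = 7+20·τ ≈ 73.0555, π⊥ = 7+20·τ' ≈ 0.9445 ∈ [-0.2, 1.4) ⇒ IN Λ
candidate 5: (m,n)=(-10,-8) → π∥ = -10-8·τ ≈ -36.4222, π⊥ = -10-8·τ' ≈ -7.5778 ∉ [-0.2, 1.4) ⇒ out
candidate 6: (m,n)=(-18,-13) → π∥ = -18-13·τ ≈ -60.9361, π⊥ = -18-13·τ' ≈ -14.0639 ∉ [-0.2, 1.4) ⇒ out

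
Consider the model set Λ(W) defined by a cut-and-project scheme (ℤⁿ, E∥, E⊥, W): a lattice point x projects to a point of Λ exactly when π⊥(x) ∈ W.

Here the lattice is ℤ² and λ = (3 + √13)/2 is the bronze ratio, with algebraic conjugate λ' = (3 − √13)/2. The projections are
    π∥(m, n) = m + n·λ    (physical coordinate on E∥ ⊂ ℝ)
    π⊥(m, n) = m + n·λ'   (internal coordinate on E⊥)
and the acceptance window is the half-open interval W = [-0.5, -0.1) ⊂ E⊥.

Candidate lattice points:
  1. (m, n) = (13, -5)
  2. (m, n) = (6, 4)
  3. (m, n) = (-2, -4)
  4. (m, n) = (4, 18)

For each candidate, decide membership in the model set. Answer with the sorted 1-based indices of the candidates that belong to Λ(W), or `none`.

Compute λ' = (3−√13)/2 = -0.302776, so π⊥(m,n) = m -0.302776·n.
[1] lift (13,-5): star map gives 14.513878; window check -0.5 ≤ 14.513878 < -0.1 is false → out
[2] lift (6,4): star map gives 4.788897; window check -0.5 ≤ 4.788897 < -0.1 is false → out
[3] lift (-2,-4): star map gives -0.788897; window check -0.5 ≤ -0.788897 < -0.1 is false → out
[4] lift (4,18): star map gives -1.449961; window check -0.5 ≤ -1.449961 < -0.1 is false → out

none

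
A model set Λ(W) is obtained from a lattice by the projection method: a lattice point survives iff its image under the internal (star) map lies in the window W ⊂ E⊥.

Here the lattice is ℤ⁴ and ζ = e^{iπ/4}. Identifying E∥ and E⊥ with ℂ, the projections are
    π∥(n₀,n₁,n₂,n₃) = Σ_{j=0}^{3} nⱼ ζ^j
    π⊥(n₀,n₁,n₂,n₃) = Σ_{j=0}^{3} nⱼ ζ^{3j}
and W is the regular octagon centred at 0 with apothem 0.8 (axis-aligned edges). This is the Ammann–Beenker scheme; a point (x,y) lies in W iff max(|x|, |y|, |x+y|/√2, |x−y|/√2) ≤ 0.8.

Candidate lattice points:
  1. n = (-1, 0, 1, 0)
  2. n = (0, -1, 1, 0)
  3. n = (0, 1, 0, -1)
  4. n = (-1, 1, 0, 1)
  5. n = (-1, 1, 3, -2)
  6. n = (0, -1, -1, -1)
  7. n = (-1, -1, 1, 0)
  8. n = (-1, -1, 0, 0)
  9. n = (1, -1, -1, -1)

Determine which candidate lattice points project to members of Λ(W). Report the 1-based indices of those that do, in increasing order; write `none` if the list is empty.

6, 8

π⊥(n) = n₀ + n₁ζ³ + n₂ζ⁶ + n₃ζ⁹ where ζ = e^{iπ/4}.
candidate 1: n = (-1, 0, 1, 0) → π⊥ ≈ (-1.000000, -1.000000); max(|x|,|y|,|x±y|/√2) = 1.414214 > 0.8 ⇒ ∉ W
candidate 2: n = (0, -1, 1, 0) → π⊥ ≈ (+0.707107, -1.707107); max(|x|,|y|,|x±y|/√2) = 1.707107 > 0.8 ⇒ ∉ W
candidate 3: n = (0, 1, 0, -1) → π⊥ ≈ (-1.414214, +0.000000); max(|x|,|y|,|x±y|/√2) = 1.414214 > 0.8 ⇒ ∉ W
candidate 4: n = (-1, 1, 0, 1) → π⊥ ≈ (-1.000000, +1.414214); max(|x|,|y|,|x±y|/√2) = 1.707107 > 0.8 ⇒ ∉ W
candidate 5: n = (-1, 1, 3, -2) → π⊥ ≈ (-3.121320, -3.707107); max(|x|,|y|,|x±y|/√2) = 4.828427 > 0.8 ⇒ ∉ W
candidate 6: n = (0, -1, -1, -1) → π⊥ ≈ (+0.000000, -0.414214); max(|x|,|y|,|x±y|/√2) = 0.414214 ≤ 0.8 ⇒ ∈ W
candidate 7: n = (-1, -1, 1, 0) → π⊥ ≈ (-0.292893, -1.707107); max(|x|,|y|,|x±y|/√2) = 1.707107 > 0.8 ⇒ ∉ W
candidate 8: n = (-1, -1, 0, 0) → π⊥ ≈ (-0.292893, -0.707107); max(|x|,|y|,|x±y|/√2) = 0.707107 ≤ 0.8 ⇒ ∈ W
candidate 9: n = (1, -1, -1, -1) → π⊥ ≈ (+1.000000, -0.414214); max(|x|,|y|,|x±y|/√2) = 1.000000 > 0.8 ⇒ ∉ W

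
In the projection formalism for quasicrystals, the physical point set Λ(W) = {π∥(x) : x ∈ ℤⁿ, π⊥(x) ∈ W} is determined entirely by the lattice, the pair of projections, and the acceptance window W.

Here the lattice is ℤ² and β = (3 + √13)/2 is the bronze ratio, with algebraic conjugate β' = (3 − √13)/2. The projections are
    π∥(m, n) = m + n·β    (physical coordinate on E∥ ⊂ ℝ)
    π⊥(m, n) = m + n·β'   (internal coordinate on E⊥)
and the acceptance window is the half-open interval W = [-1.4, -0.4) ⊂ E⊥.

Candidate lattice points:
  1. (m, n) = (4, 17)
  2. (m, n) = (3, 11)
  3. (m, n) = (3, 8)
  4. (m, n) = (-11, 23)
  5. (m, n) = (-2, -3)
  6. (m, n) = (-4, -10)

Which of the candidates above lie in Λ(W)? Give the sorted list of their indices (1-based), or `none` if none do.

1, 5, 6

β' = (3−√13)/2 ≈ -0.30278.
#1 (4,17): internal coord 4 + (17)·β' = -1.14719; -1.14719 ∈ [-1.4, -0.4) → IN Λ
#2 (3,11): internal coord 3 + (11)·β' = -0.33053; -0.33053 ∉ [-1.4, -0.4) → out
#3 (3,8): internal coord 3 + (8)·β' = +0.57779; +0.57779 ∉ [-1.4, -0.4) → out
#4 (-11,23): internal coord -11 + (23)·β' = -17.96384; -17.96384 ∉ [-1.4, -0.4) → out
#5 (-2,-3): internal coord -2 + (-3)·β' = -1.09167; -1.09167 ∈ [-1.4, -0.4) → IN Λ
#6 (-4,-10): internal coord -4 + (-10)·β' = -0.97224; -0.97224 ∈ [-1.4, -0.4) → IN Λ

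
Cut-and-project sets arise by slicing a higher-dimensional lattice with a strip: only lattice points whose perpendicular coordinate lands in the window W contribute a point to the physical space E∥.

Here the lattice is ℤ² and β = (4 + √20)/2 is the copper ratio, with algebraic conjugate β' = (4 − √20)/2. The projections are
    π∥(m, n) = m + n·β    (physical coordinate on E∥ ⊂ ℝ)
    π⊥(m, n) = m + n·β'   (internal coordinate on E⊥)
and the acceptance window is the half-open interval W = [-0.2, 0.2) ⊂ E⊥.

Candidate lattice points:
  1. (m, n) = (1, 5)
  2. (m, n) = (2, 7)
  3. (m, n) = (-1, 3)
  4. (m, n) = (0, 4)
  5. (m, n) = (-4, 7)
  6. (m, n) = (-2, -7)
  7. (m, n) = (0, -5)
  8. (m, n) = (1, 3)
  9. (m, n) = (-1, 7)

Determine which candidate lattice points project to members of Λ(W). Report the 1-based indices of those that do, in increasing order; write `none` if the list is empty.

Numerically β ≈ 4.23607 and β' = −1/β ≈ -0.23607.
#1 (1,5): internal coord 1 + (5)·β' = -0.18034; -0.18034 ∈ [-0.2, 0.2) → IN Λ
#2 (2,7): internal coord 2 + (7)·β' = +0.34752; +0.34752 ∉ [-0.2, 0.2) → out
#3 (-1,3): internal coord -1 + (3)·β' = -1.70820; -1.70820 ∉ [-0.2, 0.2) → out
#4 (0,4): internal coord 0 + (4)·β' = -0.94427; -0.94427 ∉ [-0.2, 0.2) → out
#5 (-4,7): internal coord -4 + (7)·β' = -5.65248; -5.65248 ∉ [-0.2, 0.2) → out
#6 (-2,-7): internal coord -2 + (-7)·β' = -0.34752; -0.34752 ∉ [-0.2, 0.2) → out
#7 (0,-5): internal coord 0 + (-5)·β' = +1.18034; +1.18034 ∉ [-0.2, 0.2) → out
#8 (1,3): internal coord 1 + (3)·β' = +0.29180; +0.29180 ∉ [-0.2, 0.2) → out
#9 (-1,7): internal coord -1 + (7)·β' = -2.65248; -2.65248 ∉ [-0.2, 0.2) → out

1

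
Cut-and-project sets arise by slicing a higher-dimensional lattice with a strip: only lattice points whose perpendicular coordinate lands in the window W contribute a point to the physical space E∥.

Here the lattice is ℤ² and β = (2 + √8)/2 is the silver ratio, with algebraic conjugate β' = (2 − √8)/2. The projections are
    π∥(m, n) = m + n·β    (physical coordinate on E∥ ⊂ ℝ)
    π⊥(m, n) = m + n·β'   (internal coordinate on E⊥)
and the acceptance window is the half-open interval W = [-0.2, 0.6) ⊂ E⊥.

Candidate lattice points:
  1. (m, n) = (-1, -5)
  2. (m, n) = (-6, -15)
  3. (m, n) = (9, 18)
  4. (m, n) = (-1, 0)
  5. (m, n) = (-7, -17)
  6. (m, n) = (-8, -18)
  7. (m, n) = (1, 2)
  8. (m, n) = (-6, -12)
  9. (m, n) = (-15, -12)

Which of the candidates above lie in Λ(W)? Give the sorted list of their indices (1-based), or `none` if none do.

Numerically β ≈ 2.41421 and β' = −1/β ≈ -0.41421.
candidate 1: (m,n)=(-1,-5) → π∥ = -1-5·β ≈ -13.07107, π⊥ = -1-5·β' ≈ 1.07107 ∉ [-0.2, 0.6) ⇒ out
candidate 2: (m,n)=(-6,-15) → π∥ = -6-15·β ≈ -42.21320, π⊥ = -6-15·β' ≈ 0.21320 ∈ [-0.2, 0.6) ⇒ IN Λ
candidate 3: (m,n)=(9,18) → π∥ = 9+18·β ≈ 52.45584, π⊥ = 9+18·β' ≈ 1.54416 ∉ [-0.2, 0.6) ⇒ out
candidate 4: (m,n)=(-1,0) → π∥ = -1+0·β ≈ -1.00000, π⊥ = -1+0·β' ≈ -1.00000 ∉ [-0.2, 0.6) ⇒ out
candidate 5: (m,n)=(-7,-17) → π∥ = -7-17·β ≈ -48.04163, π⊥ = -7-17·β' ≈ 0.04163 ∈ [-0.2, 0.6) ⇒ IN Λ
candidate 6: (m,n)=(-8,-18) → π∥ = -8-18·β ≈ -51.45584, π⊥ = -8-18·β' ≈ -0.54416 ∉ [-0.2, 0.6) ⇒ out
candidate 7: (m,n)=(1,2) → π∥ = 1+2·β ≈ 5.82843, π⊥ = 1+2·β' ≈ 0.17157 ∈ [-0.2, 0.6) ⇒ IN Λ
candidate 8: (m,n)=(-6,-12) → π∥ = -6-12·β ≈ -34.97056, π⊥ = -6-12·β' ≈ -1.02944 ∉ [-0.2, 0.6) ⇒ out
candidate 9: (m,n)=(-15,-12) → π∥ = -15-12·β ≈ -43.97056, π⊥ = -15-12·β' ≈ -10.02944 ∉ [-0.2, 0.6) ⇒ out

2, 5, 7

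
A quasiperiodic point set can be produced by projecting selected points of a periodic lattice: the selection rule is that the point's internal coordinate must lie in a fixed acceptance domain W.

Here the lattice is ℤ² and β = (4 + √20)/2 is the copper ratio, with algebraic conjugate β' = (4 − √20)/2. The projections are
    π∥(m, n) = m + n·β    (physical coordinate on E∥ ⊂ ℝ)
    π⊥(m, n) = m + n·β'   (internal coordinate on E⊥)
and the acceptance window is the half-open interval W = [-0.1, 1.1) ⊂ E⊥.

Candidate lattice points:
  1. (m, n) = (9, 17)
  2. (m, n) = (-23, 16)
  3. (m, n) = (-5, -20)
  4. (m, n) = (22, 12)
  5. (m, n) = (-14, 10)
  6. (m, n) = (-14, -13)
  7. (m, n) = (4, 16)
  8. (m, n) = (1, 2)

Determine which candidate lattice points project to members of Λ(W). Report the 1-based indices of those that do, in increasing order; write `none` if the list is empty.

7, 8

Numerically β ≈ 4.2361 and β' = −1/β ≈ -0.2361.
#1 (9,17): internal coord 9 + (17)·β' = +4.9868; +4.9868 ∉ [-0.1, 1.1) → out
#2 (-23,16): internal coord -23 + (16)·β' = -26.7771; -26.7771 ∉ [-0.1, 1.1) → out
#3 (-5,-20): internal coord -5 + (-20)·β' = -0.2786; -0.2786 ∉ [-0.1, 1.1) → out
#4 (22,12): internal coord 22 + (12)·β' = +19.1672; +19.1672 ∉ [-0.1, 1.1) → out
#5 (-14,10): internal coord -14 + (10)·β' = -16.3607; -16.3607 ∉ [-0.1, 1.1) → out
#6 (-14,-13): internal coord -14 + (-13)·β' = -10.9311; -10.9311 ∉ [-0.1, 1.1) → out
#7 (4,16): internal coord 4 + (16)·β' = +0.2229; +0.2229 ∈ [-0.1, 1.1) → IN Λ
#8 (1,2): internal coord 1 + (2)·β' = +0.5279; +0.5279 ∈ [-0.1, 1.1) → IN Λ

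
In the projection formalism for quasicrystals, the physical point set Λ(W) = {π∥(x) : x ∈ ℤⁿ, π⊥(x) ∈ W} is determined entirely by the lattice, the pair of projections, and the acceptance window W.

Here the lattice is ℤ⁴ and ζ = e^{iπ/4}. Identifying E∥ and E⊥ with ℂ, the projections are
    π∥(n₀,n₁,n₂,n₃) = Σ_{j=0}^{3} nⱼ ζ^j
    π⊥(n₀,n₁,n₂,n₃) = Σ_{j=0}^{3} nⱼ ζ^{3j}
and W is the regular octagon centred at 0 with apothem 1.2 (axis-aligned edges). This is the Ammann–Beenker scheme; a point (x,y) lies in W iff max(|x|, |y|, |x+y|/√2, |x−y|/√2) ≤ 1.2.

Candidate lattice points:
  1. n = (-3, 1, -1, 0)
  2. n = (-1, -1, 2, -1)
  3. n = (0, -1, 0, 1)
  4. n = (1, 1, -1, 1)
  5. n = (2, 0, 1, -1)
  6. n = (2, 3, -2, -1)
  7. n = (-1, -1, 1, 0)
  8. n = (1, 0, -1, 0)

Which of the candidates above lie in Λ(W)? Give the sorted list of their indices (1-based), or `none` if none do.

none

With ζ = e^{iπ/4} the internal vectors are ζ^0,ζ^3,ζ^6,ζ^9.
candidate 1: n = (-3, 1, -1, 0) → π⊥ ≈ (-3.707107, +1.707107); max(|x|,|y|,|x±y|/√2) = 3.828427 > 1.2 ⇒ ∉ W
candidate 2: n = (-1, -1, 2, -1) → π⊥ ≈ (-1.000000, -3.414214); max(|x|,|y|,|x±y|/√2) = 3.414214 > 1.2 ⇒ ∉ W
candidate 3: n = (0, -1, 0, 1) → π⊥ ≈ (+1.414214, +0.000000); max(|x|,|y|,|x±y|/√2) = 1.414214 > 1.2 ⇒ ∉ W
candidate 4: n = (1, 1, -1, 1) → π⊥ ≈ (+1.000000, +2.414214); max(|x|,|y|,|x±y|/√2) = 2.414214 > 1.2 ⇒ ∉ W
candidate 5: n = (2, 0, 1, -1) → π⊥ ≈ (+1.292893, -1.707107); max(|x|,|y|,|x±y|/√2) = 2.121320 > 1.2 ⇒ ∉ W
candidate 6: n = (2, 3, -2, -1) → π⊥ ≈ (-0.828427, +3.414214); max(|x|,|y|,|x±y|/√2) = 3.414214 > 1.2 ⇒ ∉ W
candidate 7: n = (-1, -1, 1, 0) → π⊥ ≈ (-0.292893, -1.707107); max(|x|,|y|,|x±y|/√2) = 1.707107 > 1.2 ⇒ ∉ W
candidate 8: n = (1, 0, -1, 0) → π⊥ ≈ (+1.000000, +1.000000); max(|x|,|y|,|x±y|/√2) = 1.414214 > 1.2 ⇒ ∉ W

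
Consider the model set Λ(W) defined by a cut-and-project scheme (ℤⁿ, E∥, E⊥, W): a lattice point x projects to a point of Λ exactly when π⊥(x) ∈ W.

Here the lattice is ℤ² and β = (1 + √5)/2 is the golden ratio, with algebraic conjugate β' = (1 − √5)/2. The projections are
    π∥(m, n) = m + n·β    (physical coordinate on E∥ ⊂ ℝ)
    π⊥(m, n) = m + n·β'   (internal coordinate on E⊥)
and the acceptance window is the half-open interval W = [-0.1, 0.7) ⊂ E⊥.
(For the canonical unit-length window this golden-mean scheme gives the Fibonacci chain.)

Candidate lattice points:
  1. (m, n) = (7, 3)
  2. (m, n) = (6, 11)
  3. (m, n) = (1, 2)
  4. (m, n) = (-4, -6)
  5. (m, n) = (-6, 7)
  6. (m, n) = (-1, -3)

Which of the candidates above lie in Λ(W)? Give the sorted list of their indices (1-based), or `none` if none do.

none

β' = (1−√5)/2 ≈ -0.6180.
#1 (7,3): internal coord 7 + (3)·β' = +5.1459; +5.1459 ∉ [-0.1, 0.7) → out
#2 (6,11): internal coord 6 + (11)·β' = -0.7984; -0.7984 ∉ [-0.1, 0.7) → out
#3 (1,2): internal coord 1 + (2)·β' = -0.2361; -0.2361 ∉ [-0.1, 0.7) → out
#4 (-4,-6): internal coord -4 + (-6)·β' = -0.2918; -0.2918 ∉ [-0.1, 0.7) → out
#5 (-6,7): internal coord -6 + (7)·β' = -10.3262; -10.3262 ∉ [-0.1, 0.7) → out
#6 (-1,-3): internal coord -1 + (-3)·β' = +0.8541; +0.8541 ∉ [-0.1, 0.7) → out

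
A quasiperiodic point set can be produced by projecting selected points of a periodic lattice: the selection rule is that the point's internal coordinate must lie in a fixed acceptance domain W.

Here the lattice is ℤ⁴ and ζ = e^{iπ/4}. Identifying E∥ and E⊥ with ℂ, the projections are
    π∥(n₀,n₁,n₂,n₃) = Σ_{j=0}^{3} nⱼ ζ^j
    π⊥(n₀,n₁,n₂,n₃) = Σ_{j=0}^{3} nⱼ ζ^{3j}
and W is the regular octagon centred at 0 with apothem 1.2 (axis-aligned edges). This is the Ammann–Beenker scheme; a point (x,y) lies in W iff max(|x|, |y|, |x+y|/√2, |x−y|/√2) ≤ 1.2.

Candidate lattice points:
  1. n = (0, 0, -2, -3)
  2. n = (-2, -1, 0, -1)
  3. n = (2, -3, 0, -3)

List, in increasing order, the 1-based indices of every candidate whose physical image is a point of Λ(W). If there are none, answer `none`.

none

With ζ = e^{iπ/4} the internal vectors are ζ^0,ζ^3,ζ^6,ζ^9.
candidate 1: n = (0, 0, -2, -3) → π⊥ ≈ (-2.121320, -0.121320); max(|x|,|y|,|x±y|/√2) = 2.121320 > 1.2 ⇒ ∉ W
candidate 2: n = (-2, -1, 0, -1) → π⊥ ≈ (-2.000000, -1.414214); max(|x|,|y|,|x±y|/√2) = 2.414214 > 1.2 ⇒ ∉ W
candidate 3: n = (2, -3, 0, -3) → π⊥ ≈ (+2.000000, -4.242641); max(|x|,|y|,|x±y|/√2) = 4.414214 > 1.2 ⇒ ∉ W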